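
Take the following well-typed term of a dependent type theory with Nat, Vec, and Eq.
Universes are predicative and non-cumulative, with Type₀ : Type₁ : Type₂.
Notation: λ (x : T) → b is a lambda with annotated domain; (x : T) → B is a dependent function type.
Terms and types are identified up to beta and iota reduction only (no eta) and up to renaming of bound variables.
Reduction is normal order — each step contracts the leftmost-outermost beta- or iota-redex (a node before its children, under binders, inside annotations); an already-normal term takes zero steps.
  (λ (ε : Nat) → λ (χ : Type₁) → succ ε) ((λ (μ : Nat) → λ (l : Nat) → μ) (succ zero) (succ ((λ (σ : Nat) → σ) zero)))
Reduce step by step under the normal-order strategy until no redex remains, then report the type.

normal-order reduction:
  (λ (ε : Nat) → λ (χ : Type₁) → succ ε) ((λ (μ : Nat) → λ (l : Nat) → μ) (succ zero) (succ ((λ (σ : Nat) → σ) zero)))
  ~> λ (ε : Type₁) → succ ((λ (χ : Nat) → λ (μ : Nat) → χ) (succ zero) (succ ((λ (l : Nat) → l) zero)))
  ~> λ (ε : Type₁) → succ ((λ (χ : Nat) → succ zero) (succ ((λ (μ : Nat) → μ) zero)))
  ~> λ (ε : Type₁) → succ (succ zero)
the term's type:
  (ε : Type₁) → Nat


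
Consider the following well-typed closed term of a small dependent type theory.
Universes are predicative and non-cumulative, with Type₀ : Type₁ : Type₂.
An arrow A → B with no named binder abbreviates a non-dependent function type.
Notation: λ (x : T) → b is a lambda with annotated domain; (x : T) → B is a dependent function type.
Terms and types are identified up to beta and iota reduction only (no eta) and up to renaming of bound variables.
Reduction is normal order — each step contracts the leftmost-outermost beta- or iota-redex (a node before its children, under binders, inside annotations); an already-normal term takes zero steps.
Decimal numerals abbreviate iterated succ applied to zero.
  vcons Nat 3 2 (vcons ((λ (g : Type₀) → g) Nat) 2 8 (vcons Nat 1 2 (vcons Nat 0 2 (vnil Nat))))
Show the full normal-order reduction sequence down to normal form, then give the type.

reduction (normal order):
  vcons Nat 3 2 (vcons ((λ (g : Type₀) → g) Nat) 2 8 (vcons Nat 1 2 (vcons Nat 0 2 (vnil Nat))))
  ~> vcons Nat 3 2 (vcons Nat 2 8 (vcons Nat 1 2 (vcons Nat 0 2 (vnil Nat))))
the term's type:
  Vec Nat 4


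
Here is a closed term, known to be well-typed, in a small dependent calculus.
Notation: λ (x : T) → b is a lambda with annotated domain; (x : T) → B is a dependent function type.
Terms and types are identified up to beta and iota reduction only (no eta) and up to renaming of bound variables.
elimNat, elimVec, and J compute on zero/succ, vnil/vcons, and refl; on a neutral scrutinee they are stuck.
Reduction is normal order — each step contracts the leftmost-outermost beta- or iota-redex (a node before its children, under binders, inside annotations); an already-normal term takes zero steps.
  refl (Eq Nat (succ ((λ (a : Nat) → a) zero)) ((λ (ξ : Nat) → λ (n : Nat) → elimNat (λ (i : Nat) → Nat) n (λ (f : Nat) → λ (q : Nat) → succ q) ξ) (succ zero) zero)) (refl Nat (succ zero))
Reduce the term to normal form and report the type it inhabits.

resulting normal form:
  refl (Eq Nat (succ zero) (succ zero)) (refl Nat (succ zero))
the term's type:
  Eq (Eq Nat (succ zero) (succ zero)) (refl Nat (succ zero)) (refl Nat (succ zero))
observation: contracting a beta-redex first, the term normalizes in 7 steps.


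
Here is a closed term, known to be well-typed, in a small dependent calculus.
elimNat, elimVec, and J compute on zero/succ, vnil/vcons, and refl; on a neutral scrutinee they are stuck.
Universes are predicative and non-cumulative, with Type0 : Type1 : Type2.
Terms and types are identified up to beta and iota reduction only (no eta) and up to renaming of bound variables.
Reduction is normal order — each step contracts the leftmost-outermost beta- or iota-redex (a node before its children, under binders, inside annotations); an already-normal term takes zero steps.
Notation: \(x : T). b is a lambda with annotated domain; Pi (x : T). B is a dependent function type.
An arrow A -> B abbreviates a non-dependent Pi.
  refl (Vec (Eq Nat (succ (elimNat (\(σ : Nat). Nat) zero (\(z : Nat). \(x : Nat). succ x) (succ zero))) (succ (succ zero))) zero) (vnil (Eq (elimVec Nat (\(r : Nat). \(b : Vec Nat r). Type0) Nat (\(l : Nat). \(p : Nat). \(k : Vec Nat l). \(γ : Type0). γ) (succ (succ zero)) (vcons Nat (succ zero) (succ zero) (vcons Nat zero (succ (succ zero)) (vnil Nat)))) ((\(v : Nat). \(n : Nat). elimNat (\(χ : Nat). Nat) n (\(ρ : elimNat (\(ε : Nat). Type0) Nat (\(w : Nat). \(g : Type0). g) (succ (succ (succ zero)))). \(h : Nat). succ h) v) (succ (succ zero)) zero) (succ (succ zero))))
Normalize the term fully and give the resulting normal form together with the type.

normal form:
  refl (Vec (Eq Nat (succ (succ zero)) (succ (succ zero))) zero) (vnil (Eq Nat (succ (succ zero)) (succ (succ zero))))
the term's type:
  Eq (Vec (Eq Nat (succ (succ zero)) (succ (succ zero))) zero) (vnil (Eq Nat (succ (succ zero)) (succ (succ zero)))) (vnil (Eq Nat (succ (succ zero)) (succ (succ zero))))
observation: the first redex contracted is an elimNat iota-redex; the normal form is reached in 24 normal-order steps.


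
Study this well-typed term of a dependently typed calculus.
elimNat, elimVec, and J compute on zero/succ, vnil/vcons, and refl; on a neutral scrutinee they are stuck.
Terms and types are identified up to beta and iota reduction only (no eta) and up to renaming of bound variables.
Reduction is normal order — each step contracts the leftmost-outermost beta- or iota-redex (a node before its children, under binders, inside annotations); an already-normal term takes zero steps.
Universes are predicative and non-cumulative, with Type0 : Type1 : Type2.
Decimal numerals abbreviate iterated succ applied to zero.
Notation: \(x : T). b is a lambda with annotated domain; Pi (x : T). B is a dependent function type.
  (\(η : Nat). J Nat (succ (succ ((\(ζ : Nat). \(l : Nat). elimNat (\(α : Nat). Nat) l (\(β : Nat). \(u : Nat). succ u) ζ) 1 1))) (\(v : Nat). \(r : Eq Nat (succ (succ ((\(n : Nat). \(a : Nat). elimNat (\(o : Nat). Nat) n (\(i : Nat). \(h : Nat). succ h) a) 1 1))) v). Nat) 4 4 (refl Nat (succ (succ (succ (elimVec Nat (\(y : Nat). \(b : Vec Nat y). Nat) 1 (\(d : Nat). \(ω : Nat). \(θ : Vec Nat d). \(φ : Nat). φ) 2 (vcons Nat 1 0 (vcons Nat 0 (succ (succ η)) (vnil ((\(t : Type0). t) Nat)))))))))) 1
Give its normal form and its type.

resulting normal form:
  4
type:
  Nat


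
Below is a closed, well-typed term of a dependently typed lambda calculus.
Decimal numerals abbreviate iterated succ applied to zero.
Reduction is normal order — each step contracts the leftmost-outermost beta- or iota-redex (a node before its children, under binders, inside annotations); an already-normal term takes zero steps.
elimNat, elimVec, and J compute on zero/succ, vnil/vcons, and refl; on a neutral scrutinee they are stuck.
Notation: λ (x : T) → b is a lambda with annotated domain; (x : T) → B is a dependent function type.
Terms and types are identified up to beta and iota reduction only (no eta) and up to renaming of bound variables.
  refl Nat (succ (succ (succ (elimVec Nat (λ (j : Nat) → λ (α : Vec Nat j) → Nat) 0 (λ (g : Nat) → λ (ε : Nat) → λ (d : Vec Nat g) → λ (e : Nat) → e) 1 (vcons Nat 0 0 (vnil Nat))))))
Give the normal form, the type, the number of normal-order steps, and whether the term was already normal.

resulting normal form:
  refl Nat 3
inferred type:
  Eq Nat 3 3
steps to reach normal form (normal order): 6
already normal: no
first redex: an elimVec iota-redex


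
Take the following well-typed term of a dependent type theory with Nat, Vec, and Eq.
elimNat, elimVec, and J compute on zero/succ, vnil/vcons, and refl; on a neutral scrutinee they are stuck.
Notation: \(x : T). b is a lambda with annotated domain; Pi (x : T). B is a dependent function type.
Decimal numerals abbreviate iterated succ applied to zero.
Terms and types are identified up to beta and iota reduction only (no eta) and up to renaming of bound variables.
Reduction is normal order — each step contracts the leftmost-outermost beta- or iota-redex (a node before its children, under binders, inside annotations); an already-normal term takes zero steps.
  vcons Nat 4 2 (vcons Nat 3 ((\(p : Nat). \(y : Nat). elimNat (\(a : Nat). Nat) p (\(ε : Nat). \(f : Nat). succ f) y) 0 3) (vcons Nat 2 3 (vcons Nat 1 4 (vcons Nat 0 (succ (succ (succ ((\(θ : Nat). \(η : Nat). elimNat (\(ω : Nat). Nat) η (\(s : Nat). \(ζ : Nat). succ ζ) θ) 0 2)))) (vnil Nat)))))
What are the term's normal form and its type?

resulting normal form:
  vcons Nat 4 2 (vcons Nat 3 3 (vcons Nat 2 3 (vcons Nat 1 4 (vcons Nat 0 5 (vnil Nat)))))
inferred type:
  Vec Nat 5
observation: the term reaches its normal form after 15 normal-order steps.


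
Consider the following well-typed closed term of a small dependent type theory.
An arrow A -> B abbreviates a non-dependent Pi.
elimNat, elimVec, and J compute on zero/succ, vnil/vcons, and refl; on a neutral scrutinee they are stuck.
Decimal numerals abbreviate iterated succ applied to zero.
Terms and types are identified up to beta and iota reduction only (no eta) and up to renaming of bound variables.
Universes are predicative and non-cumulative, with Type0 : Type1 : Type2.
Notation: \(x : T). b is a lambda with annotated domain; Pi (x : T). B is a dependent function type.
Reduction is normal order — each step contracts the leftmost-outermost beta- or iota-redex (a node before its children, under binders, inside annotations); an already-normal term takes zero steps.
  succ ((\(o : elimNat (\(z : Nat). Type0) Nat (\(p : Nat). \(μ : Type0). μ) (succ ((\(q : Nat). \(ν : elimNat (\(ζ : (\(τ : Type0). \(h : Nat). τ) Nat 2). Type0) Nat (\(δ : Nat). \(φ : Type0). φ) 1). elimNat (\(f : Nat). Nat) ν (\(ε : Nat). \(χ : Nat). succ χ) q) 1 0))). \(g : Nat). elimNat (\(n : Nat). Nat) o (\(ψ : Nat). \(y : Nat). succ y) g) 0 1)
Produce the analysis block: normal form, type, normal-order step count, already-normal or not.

resulting normal form:
  2
type:
  Nat
normal-order step count: 6
term was already normal: no
first redex: a beta-redex


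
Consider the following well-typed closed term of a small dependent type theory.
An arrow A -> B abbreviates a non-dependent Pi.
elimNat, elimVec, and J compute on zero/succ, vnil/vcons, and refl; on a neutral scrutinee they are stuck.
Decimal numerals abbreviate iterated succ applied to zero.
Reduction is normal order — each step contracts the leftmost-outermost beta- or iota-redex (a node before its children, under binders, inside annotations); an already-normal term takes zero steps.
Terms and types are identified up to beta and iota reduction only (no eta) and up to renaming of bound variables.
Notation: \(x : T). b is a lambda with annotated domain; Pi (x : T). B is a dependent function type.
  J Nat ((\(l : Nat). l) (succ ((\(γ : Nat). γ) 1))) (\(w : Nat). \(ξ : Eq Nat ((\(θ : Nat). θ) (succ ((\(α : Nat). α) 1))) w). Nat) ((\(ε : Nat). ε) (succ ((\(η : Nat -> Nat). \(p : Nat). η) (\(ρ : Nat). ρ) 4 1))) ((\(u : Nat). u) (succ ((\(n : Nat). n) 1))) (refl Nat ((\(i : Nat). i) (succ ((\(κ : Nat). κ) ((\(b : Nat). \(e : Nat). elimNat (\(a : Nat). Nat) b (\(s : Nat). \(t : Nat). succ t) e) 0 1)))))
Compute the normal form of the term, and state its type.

reduced normal form:
  2
the term's type:
  Nat


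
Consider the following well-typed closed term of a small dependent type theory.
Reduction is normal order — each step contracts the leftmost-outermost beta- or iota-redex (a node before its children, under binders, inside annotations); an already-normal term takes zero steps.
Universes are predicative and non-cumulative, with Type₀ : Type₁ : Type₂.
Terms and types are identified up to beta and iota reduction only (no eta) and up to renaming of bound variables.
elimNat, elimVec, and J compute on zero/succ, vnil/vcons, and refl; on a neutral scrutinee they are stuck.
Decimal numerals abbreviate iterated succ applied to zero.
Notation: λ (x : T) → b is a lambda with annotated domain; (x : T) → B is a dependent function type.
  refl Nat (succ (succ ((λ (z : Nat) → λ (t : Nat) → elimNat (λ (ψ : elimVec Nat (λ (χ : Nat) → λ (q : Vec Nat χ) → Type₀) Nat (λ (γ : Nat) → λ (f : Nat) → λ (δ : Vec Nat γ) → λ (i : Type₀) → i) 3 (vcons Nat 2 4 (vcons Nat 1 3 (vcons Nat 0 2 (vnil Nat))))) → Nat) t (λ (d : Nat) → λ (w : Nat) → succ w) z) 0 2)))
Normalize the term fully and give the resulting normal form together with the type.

resulting normal form:
  refl Nat 4
the term's type:
  Eq Nat 4 4


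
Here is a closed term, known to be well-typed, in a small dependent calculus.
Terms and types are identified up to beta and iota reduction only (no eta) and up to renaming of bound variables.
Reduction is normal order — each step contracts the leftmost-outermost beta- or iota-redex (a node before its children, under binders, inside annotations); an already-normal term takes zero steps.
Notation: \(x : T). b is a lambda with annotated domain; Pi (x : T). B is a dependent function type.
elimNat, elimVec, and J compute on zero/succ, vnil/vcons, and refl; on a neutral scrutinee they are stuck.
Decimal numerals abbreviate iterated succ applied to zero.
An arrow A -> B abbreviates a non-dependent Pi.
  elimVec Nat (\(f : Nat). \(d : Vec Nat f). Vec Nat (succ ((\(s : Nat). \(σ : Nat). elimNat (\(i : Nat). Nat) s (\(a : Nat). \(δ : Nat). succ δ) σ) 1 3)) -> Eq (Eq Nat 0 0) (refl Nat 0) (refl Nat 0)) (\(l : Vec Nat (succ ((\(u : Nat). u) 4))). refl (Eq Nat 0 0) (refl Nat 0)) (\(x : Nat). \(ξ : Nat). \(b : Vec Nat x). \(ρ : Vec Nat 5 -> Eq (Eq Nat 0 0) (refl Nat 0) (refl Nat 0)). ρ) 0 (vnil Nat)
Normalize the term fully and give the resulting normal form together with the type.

resulting normal form:
  \(f : Vec Nat 5). refl (Eq Nat 0 0) (refl Nat 0)
type:
  Vec Nat 5 -> Eq (Eq Nat 0 0) (refl Nat 0) (refl Nat 0)


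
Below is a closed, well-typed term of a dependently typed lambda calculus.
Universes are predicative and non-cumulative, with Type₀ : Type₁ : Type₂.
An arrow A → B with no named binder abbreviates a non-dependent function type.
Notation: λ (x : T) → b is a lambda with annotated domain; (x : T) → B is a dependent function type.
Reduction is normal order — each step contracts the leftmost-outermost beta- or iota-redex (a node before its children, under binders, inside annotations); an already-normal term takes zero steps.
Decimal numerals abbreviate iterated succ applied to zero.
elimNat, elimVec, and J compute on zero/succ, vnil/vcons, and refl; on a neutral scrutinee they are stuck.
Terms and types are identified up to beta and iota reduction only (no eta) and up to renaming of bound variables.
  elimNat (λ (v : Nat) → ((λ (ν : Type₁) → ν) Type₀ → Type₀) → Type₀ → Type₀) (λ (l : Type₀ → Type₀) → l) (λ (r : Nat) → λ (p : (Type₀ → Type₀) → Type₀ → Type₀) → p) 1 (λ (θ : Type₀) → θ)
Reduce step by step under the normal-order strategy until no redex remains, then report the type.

normal-order reduction sequence:
  elimNat (λ (v : Nat) → ((λ (ν : Type₁) → ν) Type₀ → Type₀) → Type₀ → Type₀) (λ (l : Type₀ → Type₀) → l) (λ (r : Nat) → λ (p : (Type₀ → Type₀) → Type₀ → Type₀) → p) 1 (λ (θ : Type₀) → θ)
  ~> (λ (v : Nat) → λ (ν : (Type₀ → Type₀) → Type₀ → Type₀) → ν) 0 (elimNat (λ (l : Nat) → ((λ (r : Type₁) → r) Type₀ → Type₀) → Type₀ → Type₀) (λ (p : Type₀ → Type₀) → p) (λ (θ : Nat) → λ (q : (Type₀ → Type₀) → Type₀ → Type₀) → q) 0) (λ (z : Type₀) → z)
  ~> (λ (v : (Type₀ → Type₀) → Type₀ → Type₀) → v) (elimNat (λ (ν : Nat) → ((λ (l : Type₁) → l) Type₀ → Type₀) → Type₀ → Type₀) (λ (r : Type₀ → Type₀) → r) (λ (p : Nat) → λ (θ : (Type₀ → Type₀) → Type₀ → Type₀) → θ) 0) (λ (q : Type₀) → q)
  ~> elimNat (λ (v : Nat) → ((λ (ν : Type₁) → ν) Type₀ → Type₀) → Type₀ → Type₀) (λ (l : Type₀ → Type₀) → l) (λ (r : Nat) → λ (p : (Type₀ → Type₀) → Type₀ → Type₀) → p) 0 (λ (θ : Type₀) → θ)
  ~> (λ (v : Type₀ → Type₀) → v) (λ (ν : Type₀) → ν)
  ~> λ (v : Type₀) → v
the term's type:
  Type₀ → Type₀


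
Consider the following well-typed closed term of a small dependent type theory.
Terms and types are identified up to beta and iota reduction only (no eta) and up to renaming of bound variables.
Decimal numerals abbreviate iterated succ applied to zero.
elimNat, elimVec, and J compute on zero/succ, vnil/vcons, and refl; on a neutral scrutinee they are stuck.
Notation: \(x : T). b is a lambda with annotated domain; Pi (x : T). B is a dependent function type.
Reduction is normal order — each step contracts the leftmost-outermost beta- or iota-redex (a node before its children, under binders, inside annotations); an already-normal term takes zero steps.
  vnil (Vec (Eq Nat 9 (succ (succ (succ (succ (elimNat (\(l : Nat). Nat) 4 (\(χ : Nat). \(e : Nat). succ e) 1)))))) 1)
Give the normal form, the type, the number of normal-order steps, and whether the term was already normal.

normal form:
  vnil (Vec (Eq Nat 9 9) 1)
type:
  Vec (Vec (Eq Nat 9 9) 1) 0
steps to reach normal form (normal order): 4
already normal: no
first contracted redex: an elimNat iota-redex


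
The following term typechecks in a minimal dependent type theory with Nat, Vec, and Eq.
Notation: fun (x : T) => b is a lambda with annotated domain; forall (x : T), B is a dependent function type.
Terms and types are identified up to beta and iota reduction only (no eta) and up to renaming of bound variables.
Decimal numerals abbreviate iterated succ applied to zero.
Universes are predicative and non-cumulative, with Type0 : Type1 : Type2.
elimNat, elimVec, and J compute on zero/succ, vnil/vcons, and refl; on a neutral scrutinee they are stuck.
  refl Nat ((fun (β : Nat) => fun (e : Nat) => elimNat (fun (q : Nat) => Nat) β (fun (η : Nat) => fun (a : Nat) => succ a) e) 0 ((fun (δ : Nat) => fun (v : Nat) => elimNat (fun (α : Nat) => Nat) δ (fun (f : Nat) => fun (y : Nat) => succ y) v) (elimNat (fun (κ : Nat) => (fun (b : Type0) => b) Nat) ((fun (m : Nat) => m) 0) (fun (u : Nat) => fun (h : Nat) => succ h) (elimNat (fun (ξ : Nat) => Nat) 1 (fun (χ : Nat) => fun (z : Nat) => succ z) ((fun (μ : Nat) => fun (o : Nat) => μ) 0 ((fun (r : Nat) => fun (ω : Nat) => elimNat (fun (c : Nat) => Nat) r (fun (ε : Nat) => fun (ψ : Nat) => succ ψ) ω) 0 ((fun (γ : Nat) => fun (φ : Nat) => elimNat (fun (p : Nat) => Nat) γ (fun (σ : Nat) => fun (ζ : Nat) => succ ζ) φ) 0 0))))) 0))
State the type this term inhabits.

inferred type:
  Eq Nat 1 1


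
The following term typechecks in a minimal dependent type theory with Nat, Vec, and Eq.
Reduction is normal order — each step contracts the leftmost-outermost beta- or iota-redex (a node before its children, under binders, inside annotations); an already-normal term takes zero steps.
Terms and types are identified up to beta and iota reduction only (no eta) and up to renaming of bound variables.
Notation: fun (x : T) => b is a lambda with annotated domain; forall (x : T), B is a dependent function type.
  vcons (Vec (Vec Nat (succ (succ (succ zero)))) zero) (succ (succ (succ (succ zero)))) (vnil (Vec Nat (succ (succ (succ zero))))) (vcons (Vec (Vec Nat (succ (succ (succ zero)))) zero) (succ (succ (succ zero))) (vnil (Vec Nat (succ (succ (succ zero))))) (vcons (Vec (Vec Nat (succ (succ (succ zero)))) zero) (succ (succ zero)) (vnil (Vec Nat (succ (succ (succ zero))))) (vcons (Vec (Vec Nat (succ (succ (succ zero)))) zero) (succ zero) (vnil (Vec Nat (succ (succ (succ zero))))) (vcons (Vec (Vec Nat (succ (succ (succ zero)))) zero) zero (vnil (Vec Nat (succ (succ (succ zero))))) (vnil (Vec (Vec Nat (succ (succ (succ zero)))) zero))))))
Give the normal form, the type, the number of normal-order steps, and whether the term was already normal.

resulting normal form:
  vcons (Vec (Vec Nat (succ (succ (succ zero)))) zero) (succ (succ (succ (succ zero)))) (vnil (Vec Nat (succ (succ (succ zero))))) (vcons (Vec (Vec Nat (succ (succ (succ zero)))) zero) (succ (succ (succ zero))) (vnil (Vec Nat (succ (succ (succ zero))))) (vcons (Vec (Vec Nat (succ (succ (succ zero)))) zero) (succ (succ zero)) (vnil (Vec Nat (succ (succ (succ zero))))) (vcons (Vec (Vec Nat (succ (succ (succ zero)))) zero) (succ zero) (vnil (Vec Nat (succ (succ (succ zero))))) (vcons (Vec (Vec Nat (succ (succ (succ zero)))) zero) zero (vnil (Vec Nat (succ (succ (succ zero))))) (vnil (Vec (Vec Nat (succ (succ (succ zero)))) zero))))))
inferred type:
  Vec (Vec (Vec Nat (succ (succ (succ zero)))) zero) (succ (succ (succ (succ (succ zero)))))
reduction steps (normal order): 0
started in normal form: yes


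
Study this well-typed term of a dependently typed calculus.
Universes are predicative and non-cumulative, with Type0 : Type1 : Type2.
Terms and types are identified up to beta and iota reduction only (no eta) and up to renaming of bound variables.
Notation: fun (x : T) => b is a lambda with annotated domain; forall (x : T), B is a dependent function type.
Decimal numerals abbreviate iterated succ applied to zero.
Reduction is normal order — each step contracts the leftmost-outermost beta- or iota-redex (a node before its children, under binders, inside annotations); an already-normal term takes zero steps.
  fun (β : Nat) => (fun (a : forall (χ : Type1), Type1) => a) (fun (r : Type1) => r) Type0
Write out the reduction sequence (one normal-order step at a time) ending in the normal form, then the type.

normal-order reduction sequence:
  fun (β : Nat) => (fun (a : forall (χ : Type1), Type1) => a) (fun (r : Type1) => r) Type0
  ~> fun (β : Nat) => (fun (a : Type1) => a) Type0
  ~> fun (β : Nat) => Type0
type:
  forall (β : Nat), Type1


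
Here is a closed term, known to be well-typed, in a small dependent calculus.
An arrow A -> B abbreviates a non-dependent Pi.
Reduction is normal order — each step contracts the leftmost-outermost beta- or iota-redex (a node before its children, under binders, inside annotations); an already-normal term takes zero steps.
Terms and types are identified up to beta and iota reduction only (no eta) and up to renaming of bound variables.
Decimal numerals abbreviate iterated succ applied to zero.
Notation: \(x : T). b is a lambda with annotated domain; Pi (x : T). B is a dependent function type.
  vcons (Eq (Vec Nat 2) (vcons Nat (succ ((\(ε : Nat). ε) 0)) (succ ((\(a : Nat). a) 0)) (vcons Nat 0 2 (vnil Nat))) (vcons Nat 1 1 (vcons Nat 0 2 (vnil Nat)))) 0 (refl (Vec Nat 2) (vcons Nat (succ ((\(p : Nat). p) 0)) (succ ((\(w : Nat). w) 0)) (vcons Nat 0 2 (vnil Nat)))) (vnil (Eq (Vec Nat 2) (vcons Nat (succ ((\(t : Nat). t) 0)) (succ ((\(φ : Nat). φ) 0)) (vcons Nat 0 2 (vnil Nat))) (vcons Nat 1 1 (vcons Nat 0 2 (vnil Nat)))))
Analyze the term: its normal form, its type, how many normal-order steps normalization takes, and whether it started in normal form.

resulting normal form:
  vcons (Eq (Vec Nat 2) (vcons Nat 1 1 (vcons Nat 0 2 (vnil Nat))) (vcons Nat 1 1 (vcons Nat 0 2 (vnil Nat)))) 0 (refl (Vec Nat 2) (vcons Nat 1 1 (vcons Nat 0 2 (vnil Nat)))) (vnil (Eq (Vec Nat 2) (vcons Nat 1 1 (vcons Nat 0 2 (vnil Nat))) (vcons Nat 1 1 (vcons Nat 0 2 (vnil Nat)))))
type:
  Vec (Eq (Vec Nat 2) (vcons Nat 1 1 (vcons Nat 0 2 (vnil Nat))) (vcons Nat 1 1 (vcons Nat 0 2 (vnil Nat)))) 1
reduction steps (normal order): 6
started in normal form: no
first contracted redex: a beta-redex


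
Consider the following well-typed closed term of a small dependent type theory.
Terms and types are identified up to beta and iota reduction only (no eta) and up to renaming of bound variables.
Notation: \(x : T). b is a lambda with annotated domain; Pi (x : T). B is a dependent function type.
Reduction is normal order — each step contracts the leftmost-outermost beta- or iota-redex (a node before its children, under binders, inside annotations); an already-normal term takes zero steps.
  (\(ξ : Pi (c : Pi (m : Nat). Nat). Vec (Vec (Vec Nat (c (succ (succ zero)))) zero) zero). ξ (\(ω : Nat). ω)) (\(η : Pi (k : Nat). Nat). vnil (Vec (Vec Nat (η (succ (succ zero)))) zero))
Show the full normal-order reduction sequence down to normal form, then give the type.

normal-order reduction sequence:
  (\(ξ : Pi (c : Pi (m : Nat). Nat). Vec (Vec (Vec Nat (c (succ (succ zero)))) zero) zero). ξ (\(ω : Nat). ω)) (\(η : Pi (k : Nat). Nat). vnil (Vec (Vec Nat (η (succ (succ zero)))) zero))
  ~> (\(ξ : Pi (c : Nat). Nat). vnil (Vec (Vec Nat (ξ (succ (succ zero)))) zero)) (\(m : Nat). m)
  ~> vnil (Vec (Vec Nat ((\(ξ : Nat). ξ) (succ (succ zero)))) zero)
  ~> vnil (Vec (Vec Nat (succ (succ zero))) zero)
type:
  Vec (Vec (Vec Nat (succ (succ zero))) zero) zero


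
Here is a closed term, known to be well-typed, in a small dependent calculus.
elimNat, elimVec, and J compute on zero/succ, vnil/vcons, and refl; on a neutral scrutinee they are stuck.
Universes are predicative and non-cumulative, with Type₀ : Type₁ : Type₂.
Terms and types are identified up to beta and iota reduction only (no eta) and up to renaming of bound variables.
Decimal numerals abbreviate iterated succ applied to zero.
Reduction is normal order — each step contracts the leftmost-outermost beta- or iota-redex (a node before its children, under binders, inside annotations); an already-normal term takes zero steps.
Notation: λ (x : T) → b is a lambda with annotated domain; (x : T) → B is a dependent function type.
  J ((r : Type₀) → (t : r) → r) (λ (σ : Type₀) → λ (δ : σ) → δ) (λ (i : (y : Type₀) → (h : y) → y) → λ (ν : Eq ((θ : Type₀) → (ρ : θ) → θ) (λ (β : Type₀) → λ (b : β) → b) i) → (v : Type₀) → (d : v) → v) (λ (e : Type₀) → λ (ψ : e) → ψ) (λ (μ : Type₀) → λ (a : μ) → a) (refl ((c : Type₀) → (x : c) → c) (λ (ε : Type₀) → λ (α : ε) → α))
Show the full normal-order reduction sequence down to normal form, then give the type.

reduction (normal order):
  J ((r : Type₀) → (t : r) → r) (λ (σ : Type₀) → λ (δ : σ) → δ) (λ (i : (y : Type₀) → (h : y) → y) → λ (ν : Eq ((θ : Type₀) → (ρ : θ) → θ) (λ (β : Type₀) → λ (b : β) → b) i) → (v : Type₀) → (d : v) → v) (λ (e : Type₀) → λ (ψ : e) → ψ) (λ (μ : Type₀) → λ (a : μ) → a) (refl ((c : Type₀) → (x : c) → c) (λ (ε : Type₀) → λ (α : ε) → α))
  ~> λ (r : Type₀) → λ (t : r) → t
the term's type:
  (r : Type₀) → (t : r) → r


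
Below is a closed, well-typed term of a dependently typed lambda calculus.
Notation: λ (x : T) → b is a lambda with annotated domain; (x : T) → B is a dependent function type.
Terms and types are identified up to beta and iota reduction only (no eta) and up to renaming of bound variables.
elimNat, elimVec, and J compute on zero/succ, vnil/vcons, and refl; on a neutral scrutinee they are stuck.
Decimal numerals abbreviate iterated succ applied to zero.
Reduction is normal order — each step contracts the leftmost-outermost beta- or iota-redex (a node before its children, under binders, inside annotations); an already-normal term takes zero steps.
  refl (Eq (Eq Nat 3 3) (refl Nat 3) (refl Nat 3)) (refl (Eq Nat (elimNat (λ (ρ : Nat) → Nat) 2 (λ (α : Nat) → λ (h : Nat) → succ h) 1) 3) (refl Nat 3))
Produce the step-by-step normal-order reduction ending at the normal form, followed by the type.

normal-order reduction sequence:
  refl (Eq (Eq Nat 3 3) (refl Nat 3) (refl Nat 3)) (refl (Eq Nat (elimNat (λ (ρ : Nat) → Nat) 2 (λ (α : Nat) → λ (h : Nat) → succ h) 1) 3) (refl Nat 3))
  ~> refl (Eq (Eq Nat 3 3) (refl Nat 3) (refl Nat 3)) (refl (Eq Nat ((λ (ρ : Nat) → λ (α : Nat) → succ α) 0 (elimNat (λ (h : Nat) → Nat) 2 (λ (y : Nat) → λ (l : Nat) → succ l) 0)) 3) (refl Nat 3))
  ~> refl (Eq (Eq Nat 3 3) (refl Nat 3) (refl Nat 3)) (refl (Eq Nat ((λ (ρ : Nat) → succ ρ) (elimNat (λ (α : Nat) → Nat) 2 (λ (h : Nat) → λ (y : Nat) → succ y) 0)) 3) (refl Nat 3))
  ~> refl (Eq (Eq Nat 3 3) (refl Nat 3) (refl Nat 3)) (refl (Eq Nat (succ (elimNat (λ (ρ : Nat) → Nat) 2 (λ (α : Nat) → λ (h : Nat) → succ h) 0)) 3) (refl Nat 3))
  ~> refl (Eq (Eq Nat 3 3) (refl Nat 3) (refl Nat 3)) (refl (Eq Nat 3 3) (refl Nat 3))
inferred type:
  Eq (Eq (Eq Nat 3 3) (refl Nat 3) (refl Nat 3)) (refl (Eq Nat 3 3) (refl Nat 3)) (refl (Eq Nat 3 3) (refl Nat 3))


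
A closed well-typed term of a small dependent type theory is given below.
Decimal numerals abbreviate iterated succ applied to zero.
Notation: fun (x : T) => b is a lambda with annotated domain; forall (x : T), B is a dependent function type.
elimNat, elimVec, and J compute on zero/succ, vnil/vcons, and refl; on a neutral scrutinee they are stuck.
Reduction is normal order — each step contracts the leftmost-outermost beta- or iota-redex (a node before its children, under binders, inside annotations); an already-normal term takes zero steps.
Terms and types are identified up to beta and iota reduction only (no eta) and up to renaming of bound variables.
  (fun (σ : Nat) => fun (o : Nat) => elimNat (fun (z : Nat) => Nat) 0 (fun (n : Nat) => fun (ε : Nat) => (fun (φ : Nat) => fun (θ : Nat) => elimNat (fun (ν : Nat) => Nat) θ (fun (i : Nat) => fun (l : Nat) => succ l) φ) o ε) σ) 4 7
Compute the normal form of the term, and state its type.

normal form:
  28
type:
  Nat
observation: reduction starts at a beta-redex, and 111 normal-order steps reach the normal form.


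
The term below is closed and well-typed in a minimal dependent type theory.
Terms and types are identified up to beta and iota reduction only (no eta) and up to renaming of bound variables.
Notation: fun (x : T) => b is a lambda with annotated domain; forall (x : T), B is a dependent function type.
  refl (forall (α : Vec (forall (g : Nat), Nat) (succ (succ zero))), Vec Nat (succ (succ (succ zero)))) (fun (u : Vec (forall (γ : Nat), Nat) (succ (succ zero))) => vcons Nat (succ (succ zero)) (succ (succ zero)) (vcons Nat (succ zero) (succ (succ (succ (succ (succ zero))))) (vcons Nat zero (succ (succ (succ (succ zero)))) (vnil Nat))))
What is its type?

the term's type:
  Eq (forall (α : Vec (forall (g : Nat), Nat) (succ (succ zero))), Vec Nat (succ (succ (succ zero)))) (fun (u : Vec (forall (γ : Nat), Nat) (succ (succ zero))) => vcons Nat (succ (succ zero)) (succ (succ zero)) (vcons Nat (succ zero) (succ (succ (succ (succ (succ zero))))) (vcons Nat zero (succ (succ (succ (succ zero)))) (vnil Nat)))) (fun (w : Vec (forall (e : Nat), Nat) (succ (succ zero))) => vcons Nat (succ (succ zero)) (succ (succ zero)) (vcons Nat (succ zero) (succ (succ (succ (succ (succ zero))))) (vcons Nat zero (succ (succ (succ (succ zero)))) (vnil Nat))))


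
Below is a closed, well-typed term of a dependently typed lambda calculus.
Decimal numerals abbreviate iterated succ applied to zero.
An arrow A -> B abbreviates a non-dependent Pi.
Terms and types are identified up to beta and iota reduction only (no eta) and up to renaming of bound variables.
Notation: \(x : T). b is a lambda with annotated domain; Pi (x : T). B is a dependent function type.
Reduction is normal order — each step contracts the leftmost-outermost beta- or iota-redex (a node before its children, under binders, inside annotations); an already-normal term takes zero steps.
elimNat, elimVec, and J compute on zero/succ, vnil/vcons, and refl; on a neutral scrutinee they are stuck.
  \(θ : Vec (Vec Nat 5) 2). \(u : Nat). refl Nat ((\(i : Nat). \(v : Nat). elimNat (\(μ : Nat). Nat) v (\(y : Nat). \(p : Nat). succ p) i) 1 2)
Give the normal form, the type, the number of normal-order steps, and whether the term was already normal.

reduced normal form:
  \(θ : Vec (Vec Nat 5) 2). \(u : Nat). refl Nat 3
the term's type:
  Vec (Vec Nat 5) 2 -> Nat -> Eq Nat 3 3
normal-order step count: 6
term was already normal: no
first redex: a beta-redex


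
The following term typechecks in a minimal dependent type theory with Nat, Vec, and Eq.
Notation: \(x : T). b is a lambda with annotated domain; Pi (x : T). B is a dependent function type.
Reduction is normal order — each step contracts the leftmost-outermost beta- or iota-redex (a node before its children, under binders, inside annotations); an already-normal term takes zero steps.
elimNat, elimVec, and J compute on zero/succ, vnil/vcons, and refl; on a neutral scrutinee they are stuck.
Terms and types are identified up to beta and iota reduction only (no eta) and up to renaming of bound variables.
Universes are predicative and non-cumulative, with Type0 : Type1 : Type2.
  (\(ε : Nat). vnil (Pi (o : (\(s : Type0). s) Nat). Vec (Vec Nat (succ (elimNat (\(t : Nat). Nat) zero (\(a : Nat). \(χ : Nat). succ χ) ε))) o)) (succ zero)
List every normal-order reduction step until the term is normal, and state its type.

reduction (normal order):
  (\(ε : Nat). vnil (Pi (o : (\(s : Type0). s) Nat). Vec (Vec Nat (succ (elimNat (\(t : Nat). Nat) zero (\(a : Nat). \(χ : Nat). succ χ) ε))) o)) (succ zero)
  ~> vnil (Pi (ε : (\(o : Type0). o) Nat). Vec (Vec Nat (succ (elimNat (\(s : Nat). Nat) zero (\(t : Nat). \(a : Nat). succ a) (succ zero)))) ε)
  ~> vnil (Pi (ε : Nat). Vec (Vec Nat (succ (elimNat (\(o : Nat). Nat) zero (\(s : Nat). \(t : Nat). succ t) (succ zero)))) ε)
  ~> vnil (Pi (ε : Nat). Vec (Vec Nat (succ ((\(o : Nat). \(s : Nat). succ s) zero (elimNat (\(t : Nat). Nat) zero (\(a : Nat). \(χ : Nat). succ χ) zero)))) ε)
  ~> vnil (Pi (ε : Nat). Vec (Vec Nat (succ ((\(o : Nat). succ o) (elimNat (\(s : Nat). Nat) zero (\(t : Nat). \(a : Nat). succ a) zero)))) ε)
  ~> vnil (Pi (ε : Nat). Vec (Vec Nat (succ (succ (elimNat (\(o : Nat). Nat) zero (\(s : Nat). \(t : Nat). succ t) zero)))) ε)
  ~> vnil (Pi (ε : Nat). Vec (Vec Nat (succ (succ zero))) ε)
the term's type:
  Vec (Pi (ε : Nat). Vec (Vec Nat (succ (succ zero))) ε) zero


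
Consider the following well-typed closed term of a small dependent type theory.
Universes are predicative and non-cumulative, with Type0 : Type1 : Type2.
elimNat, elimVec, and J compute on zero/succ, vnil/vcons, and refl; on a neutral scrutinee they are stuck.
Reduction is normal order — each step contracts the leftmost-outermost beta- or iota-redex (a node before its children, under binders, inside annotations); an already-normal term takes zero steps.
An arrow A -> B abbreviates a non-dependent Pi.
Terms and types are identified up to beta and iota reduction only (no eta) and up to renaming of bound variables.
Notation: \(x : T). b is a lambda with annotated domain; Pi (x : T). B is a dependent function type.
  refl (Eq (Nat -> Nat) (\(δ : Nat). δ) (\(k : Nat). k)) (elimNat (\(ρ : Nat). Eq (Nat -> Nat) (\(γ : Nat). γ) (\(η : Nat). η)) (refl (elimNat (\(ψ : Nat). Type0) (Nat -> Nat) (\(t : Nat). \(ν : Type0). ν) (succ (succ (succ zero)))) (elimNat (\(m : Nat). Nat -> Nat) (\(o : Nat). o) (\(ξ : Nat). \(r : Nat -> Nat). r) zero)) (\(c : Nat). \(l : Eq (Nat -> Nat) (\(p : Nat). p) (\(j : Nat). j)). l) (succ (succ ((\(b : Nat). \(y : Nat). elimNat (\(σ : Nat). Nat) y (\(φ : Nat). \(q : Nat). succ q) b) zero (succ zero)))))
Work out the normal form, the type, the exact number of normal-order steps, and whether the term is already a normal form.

resulting normal form:
  refl (Eq (Nat -> Nat) (\(δ : Nat). δ) (\(k : Nat). k)) (refl (Nat -> Nat) (\(ρ : Nat). ρ))
the term's type:
  Eq (Eq (Nat -> Nat) (\(δ : Nat). δ) (\(k : Nat). k)) (refl (Nat -> Nat) (\(ρ : Nat). ρ)) (refl (Nat -> Nat) (\(γ : Nat). γ))
steps to reach normal form (normal order): 24
started in normal form: no
first redex: an elimNat iota-redex


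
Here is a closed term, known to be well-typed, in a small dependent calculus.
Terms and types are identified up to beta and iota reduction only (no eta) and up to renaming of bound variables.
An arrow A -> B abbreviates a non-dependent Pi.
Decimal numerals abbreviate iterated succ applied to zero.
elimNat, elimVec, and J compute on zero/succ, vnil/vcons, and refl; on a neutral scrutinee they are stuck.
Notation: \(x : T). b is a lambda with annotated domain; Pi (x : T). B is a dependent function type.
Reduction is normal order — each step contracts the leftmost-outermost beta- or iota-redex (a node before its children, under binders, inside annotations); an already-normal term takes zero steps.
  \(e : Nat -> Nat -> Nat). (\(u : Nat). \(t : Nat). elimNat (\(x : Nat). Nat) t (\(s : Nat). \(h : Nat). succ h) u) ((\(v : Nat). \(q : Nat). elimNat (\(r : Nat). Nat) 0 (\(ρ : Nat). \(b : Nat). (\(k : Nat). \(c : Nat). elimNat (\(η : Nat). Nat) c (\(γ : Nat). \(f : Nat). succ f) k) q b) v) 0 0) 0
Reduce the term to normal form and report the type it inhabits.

normal form:
  \(e : Nat -> Nat -> Nat). 0
type:
  (Nat -> Nat -> Nat) -> Nat
observation: the term reaches its normal form after 6 normal-order steps.


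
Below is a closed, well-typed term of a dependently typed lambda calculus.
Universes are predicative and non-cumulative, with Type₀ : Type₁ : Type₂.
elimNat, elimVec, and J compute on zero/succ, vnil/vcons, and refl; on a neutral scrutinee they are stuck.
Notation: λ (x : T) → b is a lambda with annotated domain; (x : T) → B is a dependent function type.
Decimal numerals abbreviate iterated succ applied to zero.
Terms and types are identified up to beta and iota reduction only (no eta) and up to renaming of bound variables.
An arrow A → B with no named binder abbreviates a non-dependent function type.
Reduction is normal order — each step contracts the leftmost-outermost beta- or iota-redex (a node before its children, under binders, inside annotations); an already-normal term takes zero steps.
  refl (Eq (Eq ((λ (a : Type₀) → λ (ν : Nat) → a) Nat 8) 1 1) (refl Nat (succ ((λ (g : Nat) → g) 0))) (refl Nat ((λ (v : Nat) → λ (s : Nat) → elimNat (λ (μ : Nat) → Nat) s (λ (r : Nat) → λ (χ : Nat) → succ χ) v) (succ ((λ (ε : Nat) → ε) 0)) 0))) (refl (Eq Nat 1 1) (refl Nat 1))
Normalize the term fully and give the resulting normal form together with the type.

normal form:
  refl (Eq (Eq Nat 1 1) (refl Nat 1) (refl Nat 1)) (refl (Eq Nat 1 1) (refl Nat 1))
the term's type:
  Eq (Eq (Eq Nat 1 1) (refl Nat 1) (refl Nat 1)) (refl (Eq Nat 1 1) (refl Nat 1)) (refl (Eq Nat 1 1) (refl Nat 1))
observation: contracting a beta-redex first, the term normalizes in 10 steps.


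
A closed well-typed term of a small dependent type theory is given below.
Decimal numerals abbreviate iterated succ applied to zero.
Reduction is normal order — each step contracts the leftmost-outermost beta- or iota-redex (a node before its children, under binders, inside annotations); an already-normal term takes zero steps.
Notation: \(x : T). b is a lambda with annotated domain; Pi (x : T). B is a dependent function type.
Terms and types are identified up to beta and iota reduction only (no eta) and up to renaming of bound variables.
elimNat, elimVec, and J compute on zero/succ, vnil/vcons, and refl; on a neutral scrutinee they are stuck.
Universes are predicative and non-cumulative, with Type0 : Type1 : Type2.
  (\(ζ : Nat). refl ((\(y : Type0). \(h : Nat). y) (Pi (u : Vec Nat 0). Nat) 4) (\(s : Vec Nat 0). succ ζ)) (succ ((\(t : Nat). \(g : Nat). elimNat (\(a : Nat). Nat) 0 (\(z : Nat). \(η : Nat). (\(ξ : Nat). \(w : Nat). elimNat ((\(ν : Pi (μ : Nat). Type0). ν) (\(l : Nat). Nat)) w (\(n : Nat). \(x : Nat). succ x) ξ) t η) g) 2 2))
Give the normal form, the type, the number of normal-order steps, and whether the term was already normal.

reduced normal form:
  refl (Pi (ζ : Vec Nat 0). Nat) (\(y : Vec Nat 0). 6)
type:
  Eq (Pi (ζ : Vec Nat 0). Nat) (\(y : Vec Nat 0). 6) (\(h : Vec Nat 0). 6)
reduction steps (normal order): 30
already normal: no
first contracted redex: a beta-redex
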